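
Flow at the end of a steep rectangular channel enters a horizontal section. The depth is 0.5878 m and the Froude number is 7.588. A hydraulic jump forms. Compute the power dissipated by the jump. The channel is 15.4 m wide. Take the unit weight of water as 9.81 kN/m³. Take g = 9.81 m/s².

Fr₁ = 7.588 (given).
From the momentum equation for a rectangular channel, y₂/y₁ = ½[√(1 + 8Fr₁²) − 1] = ½[√461.62 − 1] = 10.24.
y₂ = 10.24 × 0.5878 = 6.021 m.
Head loss: ΔE = (y₂ − y₁)³/(4y₁y₂) = (6.021 − 0.5878)³/(4×0.5878×6.021) = 160.4/14.16 = 11.33 m.
V₁ = Fr₁·√(g·y₁) = 7.588×√(9.81×0.5878) = 18.22 m/s; q = V₁·y₁ = 10.71 m²/s. Q = q·b = 10.71 × 15.4 = 164.9 m³/s. P = γ·Q·ΔE = 9.81 × 164.9 × 11.33 = 18329 kW.

P = 18329 kW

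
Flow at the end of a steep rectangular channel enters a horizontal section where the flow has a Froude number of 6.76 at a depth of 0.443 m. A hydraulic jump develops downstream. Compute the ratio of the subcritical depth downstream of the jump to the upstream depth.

y₂/y₁ = 9.07

Fr₁ = 6.76 (given).
Sequent-depth ratio: y₂/y₁ = ½[√(1 + 8Fr₁²) − 1] = ½[√366.6 − 1] = 9.07.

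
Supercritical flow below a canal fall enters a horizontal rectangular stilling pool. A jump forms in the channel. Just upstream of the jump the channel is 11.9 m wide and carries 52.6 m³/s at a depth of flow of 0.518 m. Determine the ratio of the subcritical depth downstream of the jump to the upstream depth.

y₂/y₁ = 4.88

q = Q/b = 52.6/11.9 = 4.42 m²/s; V₁ = q/y₁ = 8.53 m/s. Fr₁ = V₁/√(g·y₁) = 3.79.
Conjugate-depth relation: y₂/y₁ = ½[√(1 + 8Fr₁²) − 1] = ½[√115.6 − 1] = 4.88.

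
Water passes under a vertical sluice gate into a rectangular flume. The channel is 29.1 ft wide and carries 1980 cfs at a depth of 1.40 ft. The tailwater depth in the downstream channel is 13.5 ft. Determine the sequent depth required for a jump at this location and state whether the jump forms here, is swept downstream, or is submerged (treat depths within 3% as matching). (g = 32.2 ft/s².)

y₂ = 13.6 ft; the jump forms here

q = Q/b = 1980/29.1 = 68.0 ft²/s; V₁ = q/y₁ = 48.6 ft/s. Fr₁ = V₁/√(g·y₁) = 7.24.
Conjugate-depth relation: y₂/y₁ = ½[√(1 + 8Fr₁²) − 1] = ½[√420.2 − 1] = 9.75.
y₂ = 9.75 × 1.40 = 13.6 ft.
Tailwater y_tw = 13.5 ft: y_tw ≈ y₂, so the jump forms here.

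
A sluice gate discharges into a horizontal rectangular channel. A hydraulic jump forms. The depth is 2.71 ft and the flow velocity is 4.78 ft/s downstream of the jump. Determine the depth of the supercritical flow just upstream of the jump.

y₁ = 1.03 ft

Fr₂ = V₂/√(g·y₂) = 4.78/√(32.2×2.71) = 0.512.
From the momentum equation (using Fr₂), y₁/y₂ = ½[√(1 + 8Fr₂²) − 1] = ½[√3.095 − 1] = 0.380.
y₁ = 0.380 × 2.71 = 1.03 ft.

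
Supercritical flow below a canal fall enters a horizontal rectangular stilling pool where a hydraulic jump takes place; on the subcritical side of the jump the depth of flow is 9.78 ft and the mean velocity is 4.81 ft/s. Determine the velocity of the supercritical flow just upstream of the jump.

V₁ = 37.0 ft/s

Fr₂ = V₂/√(g·y₂) = 4.81/√(32.2×9.78) = 0.271.
From the momentum equation (using Fr₂), y₁/y₂ = ½[√(1 + 8Fr₂²) − 1] = ½[√1.588 − 1] = 0.130.
y₁ = 0.130 × 9.78 = 1.27 ft.
V₁ = q/y₁ = 47.0/1.27 = 37.0 ft/s.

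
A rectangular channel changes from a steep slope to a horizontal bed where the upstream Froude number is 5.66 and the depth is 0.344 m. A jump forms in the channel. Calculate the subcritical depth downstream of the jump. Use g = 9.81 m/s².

Fr₁ = 5.66 (given).
From the momentum equation for a rectangular channel, y₂/y₁ = ½[√(1 + 8Fr₁²) − 1] = ½[√257.3 − 1] = 7.52.
y₂ = 7.52 × 0.344 = 2.59 m.

y₂ = 2.59 m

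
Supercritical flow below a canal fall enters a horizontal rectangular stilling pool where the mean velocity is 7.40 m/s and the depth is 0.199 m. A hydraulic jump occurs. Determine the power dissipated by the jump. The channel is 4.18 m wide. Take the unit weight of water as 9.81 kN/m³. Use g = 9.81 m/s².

Fr₁ = V₁/√(g·y₁) = 7.40/√(9.81×0.199) = 5.30.
Conjugate-depth relation: y₂/y₁ = ½[√(1 + 8Fr₁²) − 1] = ½[√225.4 − 1] = 7.01.
y₂ = 7.01 × 0.199 = 1.39 m.
Head loss: ΔE = (y₂ − y₁)³/(4y₁y₂) = (1.39 − 0.199)³/(4×0.199×1.39) = 1.71/1.11 = 1.54 m.
q = V₁·y₁ = 7.40 × 0.199 = 1.47 m²/s. Q = q·b = 1.47 × 4.18 = 6.16 m³/s. P = γ·Q·ΔE = 9.81 × 6.16 × 1.54 = 92.9 kW.

P = 92.9 kW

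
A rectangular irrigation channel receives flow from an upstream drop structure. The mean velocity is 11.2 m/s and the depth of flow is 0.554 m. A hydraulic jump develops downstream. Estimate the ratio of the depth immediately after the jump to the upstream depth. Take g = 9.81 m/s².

y₂/y₁ = 6.31

Fr₁ = V₁/√(g·y₁) = 11.2/√(9.81×0.554) = 4.80.
By Bélanger, y₂/y₁ = ½[√(1 + 8Fr₁²) − 1] = ½[√185.6 − 1] = 6.31.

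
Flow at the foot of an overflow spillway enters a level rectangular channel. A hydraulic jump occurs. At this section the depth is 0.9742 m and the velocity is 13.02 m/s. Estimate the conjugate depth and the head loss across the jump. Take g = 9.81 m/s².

Fr₁ = V₁/√(g·y₁) = 13.02/√(9.81×0.9742) = 4.212.
From the momentum equation for a rectangular channel, y₂/y₁ = ½[√(1 + 8Fr₁²) − 1] = ½[√142.90 − 1] = 5.477.
y₂ = 5.477 × 0.9742 = 5.336 m.
Head loss: ΔE = (y₂ − y₁)³/(4y₁y₂) = (5.336 − 0.9742)³/(4×0.9742×5.336) = 82.97/20.79 = 3.991 m.

y₂ = 5.336 m; ΔE = 3.991 m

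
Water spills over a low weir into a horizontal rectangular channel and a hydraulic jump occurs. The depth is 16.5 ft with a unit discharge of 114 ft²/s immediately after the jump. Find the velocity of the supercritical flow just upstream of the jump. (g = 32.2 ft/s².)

V₂ = q/y₂ = 114/16.5 = 6.91 ft/s; Fr₂ = V₂/√(g·y₂) = 0.300.
From the momentum equation (using Fr₂), y₁/y₂ = ½[√(1 + 8Fr₂²) − 1] = ½[√1.719 − 1] = 0.156.
y₁ = 0.156 × 16.5 = 2.57 ft.
V₁ = q/y₁ = 114/2.57 = 44.4 ft/s.

V₁ = 44.4 ft/s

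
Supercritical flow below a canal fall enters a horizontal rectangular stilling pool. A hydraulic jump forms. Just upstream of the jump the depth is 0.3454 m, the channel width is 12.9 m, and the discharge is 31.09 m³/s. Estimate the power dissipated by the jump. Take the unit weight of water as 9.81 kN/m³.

q = Q/b = 31.09/12.9 = 2.410 m²/s; V₁ = q/y₁ = 6.978 m/s. Fr₁ = V₁/√(g·y₁) = 3.791.
From the momentum equation for a rectangular channel, y₂/y₁ = ½[√(1 + 8Fr₁²) − 1] = ½[√115.95 − 1] = 4.884.
y₂ = 4.884 × 0.3454 = 1.687 m.
Head loss: ΔE = (y₂ − y₁)³/(4y₁y₂) = (1.687 − 0.3454)³/(4×0.3454×1.687) = 2.414/2.331 = 1.036 m.
P = γ·Q·ΔE = 9.81 × 31.09 × 1.036 = 316.0 kW.

P = 316.0 kW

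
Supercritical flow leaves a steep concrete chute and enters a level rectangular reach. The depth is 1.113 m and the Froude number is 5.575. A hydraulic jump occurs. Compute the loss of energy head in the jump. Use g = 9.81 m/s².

Fr₁ = 5.575 (given).
By Bélanger, y₂/y₁ = ½[√(1 + 8Fr₁²) − 1] = ½[√249.65 − 1] = 7.400.
y₂ = 7.400 × 1.113 = 8.236 m.
Head loss: ΔE = (y₂ − y₁)³/(4y₁y₂) = (8.236 − 1.113)³/(4×1.113×8.236) = 361.4/36.67 = 9.857 m.

ΔE = 9.857 m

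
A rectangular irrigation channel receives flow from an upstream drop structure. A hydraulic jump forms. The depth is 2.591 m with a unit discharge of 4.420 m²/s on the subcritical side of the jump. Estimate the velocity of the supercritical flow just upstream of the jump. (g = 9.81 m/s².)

V₂ = q/y₂ = 4.420/2.591 = 1.706 m/s; Fr₂ = V₂/√(g·y₂) = 0.3384.
The Bélanger relation is symmetric: y₁/y₂ = ½[√(1 + 8Fr₂²) − 1] = ½[√1.9159 − 1] = 0.1921.
y₁ = 0.1921 × 2.591 = 0.4977 m.
V₁ = q/y₁ = 4.420/0.4977 = 8.881 m/s.

V₁ = 8.881 m/s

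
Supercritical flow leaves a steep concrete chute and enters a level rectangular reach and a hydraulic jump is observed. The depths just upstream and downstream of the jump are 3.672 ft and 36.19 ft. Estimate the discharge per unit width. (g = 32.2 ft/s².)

For a rectangular channel the momentum equation gives q² = ½·g·y₁·y₂·(y₁ + y₂) = ½×32.2×3.672×36.19×39.86 = 85286.
q = √85286 = 292.0 ft²/s.

q = 292.0 ft²/s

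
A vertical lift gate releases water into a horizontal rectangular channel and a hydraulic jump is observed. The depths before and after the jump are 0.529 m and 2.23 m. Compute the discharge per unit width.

q = 4.00 m²/s

For a rectangular channel the momentum equation gives q² = ½·g·y₁·y₂·(y₁ + y₂) = ½×9.81×0.529×2.23×2.76 = 16.0.
q = √16.0 = 4.00 m²/s.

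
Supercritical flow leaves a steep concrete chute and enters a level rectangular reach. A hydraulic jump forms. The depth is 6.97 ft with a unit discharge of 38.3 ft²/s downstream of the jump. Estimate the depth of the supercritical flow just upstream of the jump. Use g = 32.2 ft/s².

y₁ = 1.54 ft

V₂ = q/y₂ = 38.3/6.97 = 5.49 ft/s; Fr₂ = V₂/√(g·y₂) = 0.367.
From the momentum equation (using Fr₂), y₁/y₂ = ½[√(1 + 8Fr₂²) − 1] = ½[√2.076 − 1] = 0.220.
y₁ = 0.220 × 6.97 = 1.54 ft.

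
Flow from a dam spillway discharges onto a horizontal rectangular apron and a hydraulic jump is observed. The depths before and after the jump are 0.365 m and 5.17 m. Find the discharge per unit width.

For a rectangular channel the momentum equation gives q² = ½·g·y₁·y₂·(y₁ + y₂) = ½×9.81×0.365×5.17×5.54 = 51.2.
q = √51.2 = 7.16 m²/s.

q = 7.16 m²/s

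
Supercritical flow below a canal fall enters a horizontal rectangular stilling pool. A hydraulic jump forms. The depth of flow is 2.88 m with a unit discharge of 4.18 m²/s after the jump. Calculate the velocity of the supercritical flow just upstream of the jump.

V₂ = q/y₂ = 4.18/2.88 = 1.45 m/s; Fr₂ = V₂/√(g·y₂) = 0.273.
From the momentum equation (using Fr₂), y₁/y₂ = ½[√(1 + 8Fr₂²) − 1] = ½[√1.596 − 1] = 0.132.
y₁ = 0.132 × 2.88 = 0.379 m.
V₁ = q/y₁ = 4.18/0.379 = 11.0 m/s.

V₁ = 11.0 m/s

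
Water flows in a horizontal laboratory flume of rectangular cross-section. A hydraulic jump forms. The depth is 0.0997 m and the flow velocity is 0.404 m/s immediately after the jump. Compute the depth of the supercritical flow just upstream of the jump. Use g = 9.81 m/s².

Fr₂ = V₂/√(g·y₂) = 0.404/√(9.81×0.0997) = 0.409.
The Bélanger relation is symmetric: y₁/y₂ = ½[√(1 + 8Fr₂²) − 1] = ½[√2.335 − 1] = 0.264.
y₁ = 0.264 × 0.0997 = 0.0263 m.

y₁ = 0.0263 m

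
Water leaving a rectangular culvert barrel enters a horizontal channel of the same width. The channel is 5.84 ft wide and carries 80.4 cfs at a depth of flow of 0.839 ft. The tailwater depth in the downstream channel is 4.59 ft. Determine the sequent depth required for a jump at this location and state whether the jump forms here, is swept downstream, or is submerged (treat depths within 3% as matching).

y₂ = 3.35 ft; the jump is submerged

q = Q/b = 80.4/5.84 = 13.8 ft²/s; V₁ = q/y₁ = 16.4 ft/s. Fr₁ = V₁/√(g·y₁) = 3.16.
From the momentum equation for a rectangular channel, y₂/y₁ = ½[√(1 + 8Fr₁²) − 1] = ½[√80.73 − 1] = 3.99.
y₂ = 3.99 × 0.839 = 3.35 ft.
Tailwater y_tw = 4.59 ft: y_tw > y₂, so the jump is submerged.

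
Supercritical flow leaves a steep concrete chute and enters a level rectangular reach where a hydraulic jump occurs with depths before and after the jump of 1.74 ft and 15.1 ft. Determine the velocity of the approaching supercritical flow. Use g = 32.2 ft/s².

For a rectangular channel the momentum equation gives q² = ½·g·y₁·y₂·(y₁ + y₂) = ½×32.2×1.74×15.1×16.8 = 7124.
q = √7124 = 84.4 ft²/s.
V₁ = q/y₁ = 84.4/1.74 = 48.5 ft/s.

V₁ = 48.5 ft/s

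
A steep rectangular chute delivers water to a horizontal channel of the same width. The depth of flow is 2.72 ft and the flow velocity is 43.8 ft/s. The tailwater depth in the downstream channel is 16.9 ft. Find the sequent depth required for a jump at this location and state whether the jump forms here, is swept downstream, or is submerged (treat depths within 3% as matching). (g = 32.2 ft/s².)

y₂ = 16.7 ft; the jump forms here

Fr₁ = V₁/√(g·y₁) = 43.8/√(32.2×2.72) = 4.68.
By Bélanger, y₂/y₁ = ½[√(1 + 8Fr₁²) − 1] = ½[√176.2 − 1] = 6.14.
y₂ = 6.14 × 2.72 = 16.7 ft.
Tailwater y_tw = 16.9 ft: y_tw ≈ y₂, so the jump forms here.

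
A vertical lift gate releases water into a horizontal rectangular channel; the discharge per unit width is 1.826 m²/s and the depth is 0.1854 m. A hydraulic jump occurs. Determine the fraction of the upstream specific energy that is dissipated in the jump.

ΔE/E₁ = 0.634 (63.4%)

V₁ = q/y₁ = 1.826/0.1854 = 9.849 m/s. Fr₁ = V₁/√(g·y₁) = 9.849/√(9.81×0.1854) = 7.303.
From the momentum equation for a rectangular channel, y₂/y₁ = ½[√(1 + 8Fr₁²) − 1] = ½[√427.67 − 1] = 9.840.
y₂ = 9.840 × 0.1854 = 1.824 m.
E₁ = y₁ + V₁²/2g = 5.129 m. ΔE = (y₂ − y₁)³/(4y₁y₂) = 3.254 m. ΔE/E₁ = 3.254/5.129 = 0.634.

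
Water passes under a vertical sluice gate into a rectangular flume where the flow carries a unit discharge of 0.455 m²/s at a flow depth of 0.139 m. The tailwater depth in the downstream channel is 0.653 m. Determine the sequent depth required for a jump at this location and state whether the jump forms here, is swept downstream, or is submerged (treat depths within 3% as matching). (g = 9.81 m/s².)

V₁ = q/y₁ = 0.455/0.139 = 3.27 m/s. Fr₁ = V₁/√(g·y₁) = 3.27/√(9.81×0.139) = 2.80.
Bélanger equation: y₂/y₁ = ½[√(1 + 8Fr₁²) − 1] = ½[√63.86 − 1] = 3.50.
y₂ = 3.50 × 0.139 = 0.486 m.
Tailwater y_tw = 0.653 m: y_tw > y₂, so the jump is submerged.

y₂ = 0.486 m; the jump is submerged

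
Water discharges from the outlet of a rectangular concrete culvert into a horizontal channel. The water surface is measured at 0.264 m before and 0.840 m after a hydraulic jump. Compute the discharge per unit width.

q = 1.10 m²/s

For a rectangular channel the momentum equation gives q² = ½·g·y₁·y₂·(y₁ + y₂) = ½×9.81×0.264×0.840×1.10 = 1.20.
q = √1.20 = 1.10 m²/s.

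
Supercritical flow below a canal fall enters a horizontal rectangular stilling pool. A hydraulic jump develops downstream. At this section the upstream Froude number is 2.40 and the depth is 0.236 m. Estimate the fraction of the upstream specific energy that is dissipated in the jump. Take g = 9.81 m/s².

ΔE/E₁ = 0.158 (15.8%)

Fr₁ = 2.40 (given).
By Bélanger, y₂/y₁ = ½[√(1 + 8Fr₁²) − 1] = ½[√47.08 − 1] = 2.93.
y₂ = 2.93 × 0.236 = 0.692 m.
E₁ = y₁(1 + Fr₁²/2) = 0.236×(1 + 2.40²/2) = 0.916 m. ΔE = (y₂ − y₁)³/(4y₁y₂) = 0.145 m. ΔE/E₁ = 0.145/0.916 = 0.158.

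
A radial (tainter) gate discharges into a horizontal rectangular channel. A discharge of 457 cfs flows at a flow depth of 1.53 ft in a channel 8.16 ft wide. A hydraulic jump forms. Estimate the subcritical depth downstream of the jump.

y₂ = 10.5 ft

q = Q/b = 457/8.16 = 56.0 ft²/s; V₁ = q/y₁ = 36.6 ft/s. Fr₁ = V₁/√(g·y₁) = 5.22.
By Bélanger, y₂/y₁ = ½[√(1 + 8Fr₁²) − 1] = ½[√218.6 − 1] = 6.89.
y₂ = 6.89 × 1.53 = 10.5 ft.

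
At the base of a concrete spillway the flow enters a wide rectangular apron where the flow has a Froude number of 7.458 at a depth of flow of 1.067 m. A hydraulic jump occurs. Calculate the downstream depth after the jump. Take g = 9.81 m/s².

Fr₁ = 7.458 (given).
Bélanger equation: y₂/y₁ = ½[√(1 + 8Fr₁²) − 1] = ½[√445.97 − 1] = 10.06.
y₂ = 10.06 × 1.067 = 10.73 m.

y₂ = 10.73 m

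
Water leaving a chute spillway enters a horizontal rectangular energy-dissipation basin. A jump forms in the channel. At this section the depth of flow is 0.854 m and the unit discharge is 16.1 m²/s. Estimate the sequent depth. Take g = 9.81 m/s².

y₂ = 7.45 m

V₁ = q/y₁ = 16.1/0.854 = 18.9 m/s. Fr₁ = V₁/√(g·y₁) = 18.9/√(9.81×0.854) = 6.51.
By Bélanger, y₂/y₁ = ½[√(1 + 8Fr₁²) − 1] = ½[√340.4 − 1] = 8.72.
y₂ = 8.72 × 0.854 = 7.45 m.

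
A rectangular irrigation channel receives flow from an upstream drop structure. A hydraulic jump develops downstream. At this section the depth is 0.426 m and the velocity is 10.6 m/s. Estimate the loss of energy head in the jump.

ΔE = 3.11 m

Fr₁ = V₁/√(g·y₁) = 10.6/√(9.81×0.426) = 5.19.
Bélanger equation: y₂/y₁ = ½[√(1 + 8Fr₁²) − 1] = ½[√216.1 − 1] = 6.85.
y₂ = 6.85 × 0.426 = 2.92 m.
q = V₁·y₁ = 10.6 × 0.426 = 4.52 m²/s. V₂ = q/y₂ = 4.52/2.92 = 1.55 m/s. E₁ = y₁ + V₁²/2g = 6.15 m; E₂ = y₂ + V₂²/2g = 3.04 m. ΔE = E₁ − E₂ = 3.11 m.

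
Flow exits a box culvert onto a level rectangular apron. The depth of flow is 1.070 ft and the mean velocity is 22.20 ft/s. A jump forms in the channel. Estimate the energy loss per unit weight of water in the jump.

ΔE = 3.187 ft

Fr₁ = V₁/√(g·y₁) = 22.20/√(32.2×1.070) = 3.782.
Bélanger equation: y₂/y₁ = ½[√(1 + 8Fr₁²) − 1] = ½[√115.43 − 1] = 4.872.
y₂ = 4.872 × 1.070 = 5.213 ft.
q = V₁·y₁ = 22.20 × 1.070 = 23.75 ft²/s. V₂ = q/y₂ = 23.75/5.213 = 4.557 ft/s. E₁ = y₁ + V₁²/2g = 8.723 ft; E₂ = y₂ + V₂²/2g = 5.535 ft. ΔE = E₁ − E₂ = 3.187 ft.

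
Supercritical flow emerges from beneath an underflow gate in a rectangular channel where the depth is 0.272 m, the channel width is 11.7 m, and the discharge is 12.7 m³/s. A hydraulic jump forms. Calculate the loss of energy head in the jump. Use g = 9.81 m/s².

ΔE = 0.179 m

q = Q/b = 12.7/11.7 = 1.09 m²/s; V₁ = q/y₁ = 3.99 m/s. Fr₁ = V₁/√(g·y₁) = 2.44.
Sequent-depth ratio: y₂/y₁ = ½[√(1 + 8Fr₁²) − 1] = ½[√48.75 − 1] = 2.99.
y₂ = 2.99 × 0.272 = 0.814 m.
V₂ = q/y₂ = 1.09/0.814 = 1.33 m/s. E₁ = y₁ + V₁²/2g = 1.08 m; E₂ = y₂ + V₂²/2g = 0.904 m. ΔE = E₁ − E₂ = 0.179 m.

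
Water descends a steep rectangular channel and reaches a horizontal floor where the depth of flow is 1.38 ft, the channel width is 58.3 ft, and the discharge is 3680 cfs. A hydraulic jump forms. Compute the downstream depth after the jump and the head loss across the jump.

y₂ = 12.7 ft; ΔE = 20.8 ft

q = Q/b = 3680/58.3 = 63.1 ft²/s; V₁ = q/y₁ = 45.7 ft/s. Fr₁ = V₁/√(g·y₁) = 6.86.
Sequent-depth ratio: y₂/y₁ = ½[√(1 + 8Fr₁²) − 1] = ½[√377.7 − 1] = 9.22.
y₂ = 9.22 × 1.38 = 12.7 ft.
V₂ = q/y₂ = 63.1/12.7 = 4.96 ft/s. E₁ = y₁ + V₁²/2g = 33.9 ft; E₂ = y₂ + V₂²/2g = 13.1 ft. ΔE = E₁ − E₂ = 20.8 ft.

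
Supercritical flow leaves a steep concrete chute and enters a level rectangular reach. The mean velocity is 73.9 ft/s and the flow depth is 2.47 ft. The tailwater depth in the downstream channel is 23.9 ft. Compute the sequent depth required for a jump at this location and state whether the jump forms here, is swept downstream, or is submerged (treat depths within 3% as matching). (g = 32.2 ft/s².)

Fr₁ = V₁/√(g·y₁) = 73.9/√(32.2×2.47) = 8.29.
Sequent-depth ratio: y₂/y₁ = ½[√(1 + 8Fr₁²) − 1] = ½[√550.3 − 1] = 11.2.
y₂ = 11.2 × 2.47 = 27.7 ft.
Tailwater y_tw = 23.9 ft: y_tw < y₂, so the jump is swept downstream.

y₂ = 27.7 ft; the jump is swept downstream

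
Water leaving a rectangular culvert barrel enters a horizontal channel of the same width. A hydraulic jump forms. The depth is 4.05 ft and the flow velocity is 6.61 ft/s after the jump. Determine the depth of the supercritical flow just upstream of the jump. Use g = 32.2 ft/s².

y₁ = 1.86 ft

Fr₂ = V₂/√(g·y₂) = 6.61/√(32.2×4.05) = 0.579.
From the momentum equation (using Fr₂), y₁/y₂ = ½[√(1 + 8Fr₂²) − 1] = ½[√3.680 − 1] = 0.459.
y₁ = 0.459 × 4.05 = 1.86 ft.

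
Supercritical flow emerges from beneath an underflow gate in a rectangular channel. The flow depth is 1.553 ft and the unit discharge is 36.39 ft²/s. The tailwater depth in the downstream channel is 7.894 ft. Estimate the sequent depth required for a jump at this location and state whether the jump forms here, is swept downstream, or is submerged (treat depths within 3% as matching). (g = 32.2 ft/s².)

V₁ = q/y₁ = 36.39/1.553 = 23.43 ft/s. Fr₁ = V₁/√(g·y₁) = 23.43/√(32.2×1.553) = 3.314.
By Bélanger, y₂/y₁ = ½[√(1 + 8Fr₁²) − 1] = ½[√88.838 − 1] = 4.213.
y₂ = 4.213 × 1.553 = 6.542 ft.
Tailwater y_tw = 7.894 ft: y_tw > y₂, so the jump is submerged.

y₂ = 6.542 ft; the jump is submerged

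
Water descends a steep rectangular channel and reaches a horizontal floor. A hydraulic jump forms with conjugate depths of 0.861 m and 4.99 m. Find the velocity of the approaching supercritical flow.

V₁ = 12.9 m/s

For a rectangular channel the momentum equation gives q² = ½·g·y₁·y₂·(y₁ + y₂) = ½×9.81×0.861×4.99×5.85 = 123.
q = √123 = 11.1 m²/s.
V₁ = q/y₁ = 11.1/0.861 = 12.9 m/s.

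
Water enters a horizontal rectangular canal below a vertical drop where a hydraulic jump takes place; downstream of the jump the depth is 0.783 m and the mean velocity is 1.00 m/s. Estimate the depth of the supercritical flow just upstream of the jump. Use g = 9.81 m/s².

y₁ = 0.168 m

Fr₂ = V₂/√(g·y₂) = 1.00/√(9.81×0.783) = 0.361.
The Bélanger relation is symmetric: y₁/y₂ = ½[√(1 + 8Fr₂²) − 1] = ½[√2.041 − 1] = 0.214.
y₁ = 0.214 × 0.783 = 0.168 m.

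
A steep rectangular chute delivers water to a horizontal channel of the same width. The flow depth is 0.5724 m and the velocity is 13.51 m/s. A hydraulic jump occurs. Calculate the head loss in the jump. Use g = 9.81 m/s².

ΔE = 5.375 m

Fr₁ = V₁/√(g·y₁) = 13.51/√(9.81×0.5724) = 5.701.
Sequent-depth ratio: y₂/y₁ = ½[√(1 + 8Fr₁²) − 1] = ½[√261.04 − 1] = 7.578.
y₂ = 7.578 × 0.5724 = 4.338 m.
Head loss: ΔE = (y₂ − y₁)³/(4y₁y₂) = (4.338 − 0.5724)³/(4×0.5724×4.338) = 53.39/9.932 = 5.375 m.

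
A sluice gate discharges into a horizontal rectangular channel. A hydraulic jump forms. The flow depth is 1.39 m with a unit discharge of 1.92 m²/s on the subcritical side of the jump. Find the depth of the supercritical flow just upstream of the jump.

y₁ = 0.317 m

V₂ = q/y₂ = 1.92/1.39 = 1.38 m/s; Fr₂ = V₂/√(g·y₂) = 0.374.
The Bélanger relation is symmetric: y₁/y₂ = ½[√(1 + 8Fr₂²) − 1] = ½[√2.119 − 1] = 0.228.
y₁ = 0.228 × 1.39 = 0.317 m.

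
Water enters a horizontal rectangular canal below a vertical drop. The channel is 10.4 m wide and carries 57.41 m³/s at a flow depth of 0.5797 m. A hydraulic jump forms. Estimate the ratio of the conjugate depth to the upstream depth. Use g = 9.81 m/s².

q = Q/b = 57.41/10.4 = 5.520 m²/s; V₁ = q/y₁ = 9.522 m/s. Fr₁ = V₁/√(g·y₁) = 3.993.
Conjugate-depth relation: y₂/y₁ = ½[√(1 + 8Fr₁²) − 1] = ½[√128.56 − 1] = 5.169.

y₂/y₁ = 5.169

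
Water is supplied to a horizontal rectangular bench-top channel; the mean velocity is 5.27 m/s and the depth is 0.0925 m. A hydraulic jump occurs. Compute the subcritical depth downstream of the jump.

Fr₁ = V₁/√(g·y₁) = 5.27/√(9.81×0.0925) = 5.53.
By Bélanger, y₂/y₁ = ½[√(1 + 8Fr₁²) − 1] = ½[√245.9 − 1] = 7.34.
y₂ = 7.34 × 0.0925 = 0.679 m.

y₂ = 0.679 m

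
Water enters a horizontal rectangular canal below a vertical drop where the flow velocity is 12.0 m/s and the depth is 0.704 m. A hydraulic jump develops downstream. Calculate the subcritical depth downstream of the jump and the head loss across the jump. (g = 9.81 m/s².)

Fr₁ = V₁/√(g·y₁) = 12.0/√(9.81×0.704) = 4.57.
Conjugate-depth relation: y₂/y₁ = ½[√(1 + 8Fr₁²) − 1] = ½[√167.8 − 1] = 5.98.
y₂ = 5.98 × 0.704 = 4.21 m.
q = V₁·y₁ = 12.0 × 0.704 = 8.45 m²/s. V₂ = q/y₂ = 8.45/4.21 = 2.01 m/s. E₁ = y₁ + V₁²/2g = 8.04 m; E₂ = y₂ + V₂²/2g = 4.41 m. ΔE = E₁ − E₂ = 3.63 m.

y₂ = 4.21 m; ΔE = 3.63 m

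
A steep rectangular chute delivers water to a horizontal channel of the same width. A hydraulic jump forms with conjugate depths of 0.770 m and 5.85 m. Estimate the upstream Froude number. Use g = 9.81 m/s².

For a rectangular channel the momentum equation gives q² = ½·g·y₁·y₂·(y₁ + y₂) = ½×9.81×0.770×5.85×6.62 = 146.
q = √146 = 12.1 m²/s.
V₁ = q/y₁ = 15.7 m/s; Fr₁ = V₁/√(g·y₁) = 5.71.

Fr₁ = 5.71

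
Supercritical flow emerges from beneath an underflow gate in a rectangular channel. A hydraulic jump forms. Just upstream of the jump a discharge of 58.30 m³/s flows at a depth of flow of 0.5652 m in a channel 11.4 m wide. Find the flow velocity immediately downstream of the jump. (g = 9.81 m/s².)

q = Q/b = 58.30/11.4 = 5.114 m²/s; V₁ = q/y₁ = 9.048 m/s. Fr₁ = V₁/√(g·y₁) = 3.843.
From the momentum equation for a rectangular channel, y₂/y₁ = ½[√(1 + 8Fr₁²) − 1] = ½[√119.13 − 1] = 4.957.
y₂ = 4.957 × 0.5652 = 2.802 m.
V₂ = q/y₂ = 5.114/2.802 = 1.825 m/s.

V₂ = 1.825 m/s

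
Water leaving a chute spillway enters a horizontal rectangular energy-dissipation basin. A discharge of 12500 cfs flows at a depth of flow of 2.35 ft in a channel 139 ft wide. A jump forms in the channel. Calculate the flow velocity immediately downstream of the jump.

V₂ = 6.67 ft/s

q = Q/b = 12500/139 = 89.9 ft²/s; V₁ = q/y₁ = 38.3 ft/s. Fr₁ = V₁/√(g·y₁) = 4.40.
Bélanger equation: y₂/y₁ = ½[√(1 + 8Fr₁²) − 1] = ½[√155.8 − 1] = 5.74.
y₂ = 5.74 × 2.35 = 13.5 ft.
V₂ = q/y₂ = 89.9/13.5 = 6.67 ft/s.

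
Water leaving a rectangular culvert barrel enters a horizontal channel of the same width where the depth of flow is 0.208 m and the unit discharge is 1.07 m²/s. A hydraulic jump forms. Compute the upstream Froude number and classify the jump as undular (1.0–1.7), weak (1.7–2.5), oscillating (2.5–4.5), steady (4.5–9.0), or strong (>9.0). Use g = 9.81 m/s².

V₁ = q/y₁ = 1.07/0.208 = 5.14 m/s. Fr₁ = V₁/√(g·y₁) = 5.14/√(9.81×0.208) = 3.60.
Fr₁ = 3.60 lies in the oscillating range.

Fr₁ = 3.60; oscillating jump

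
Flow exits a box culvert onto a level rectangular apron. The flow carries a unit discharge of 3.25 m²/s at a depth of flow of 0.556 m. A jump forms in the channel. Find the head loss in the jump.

ΔE = 0.404 m

V₁ = q/y₁ = 3.25/0.556 = 5.85 m/s. Fr₁ = V₁/√(g·y₁) = 5.85/√(9.81×0.556) = 2.50.
Bélanger equation: y₂/y₁ = ½[√(1 + 8Fr₁²) − 1] = ½[√51.11 − 1] = 3.07.
y₂ = 3.07 × 0.556 = 1.71 m.
V₂ = q/y₂ = 3.25/1.71 = 1.90 m/s. E₁ = y₁ + V₁²/2g = 2.30 m; E₂ = y₂ + V₂²/2g = 1.89 m. ΔE = E₁ − E₂ = 0.404 m.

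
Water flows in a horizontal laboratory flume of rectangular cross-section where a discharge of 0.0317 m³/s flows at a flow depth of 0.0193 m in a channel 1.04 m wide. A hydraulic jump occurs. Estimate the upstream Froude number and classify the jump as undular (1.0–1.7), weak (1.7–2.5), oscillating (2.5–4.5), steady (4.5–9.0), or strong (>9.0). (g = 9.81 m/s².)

Fr₁ = 3.63; oscillating jump

q = Q/b = 0.0317/1.04 = 0.0305 m²/s; V₁ = q/y₁ = 1.58 m/s. Fr₁ = V₁/√(g·y₁) = 3.63.
Fr₁ = 3.63 lies in the oscillating range.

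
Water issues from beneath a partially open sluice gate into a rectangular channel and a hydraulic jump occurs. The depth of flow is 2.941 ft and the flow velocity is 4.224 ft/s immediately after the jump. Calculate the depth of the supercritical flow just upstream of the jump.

y₁ = 0.8579 ft

Fr₂ = V₂/√(g·y₂) = 4.224/√(32.2×2.941) = 0.4341.
From the momentum equation (using Fr₂), y₁/y₂ = ½[√(1 + 8Fr₂²) − 1] = ½[√2.5073 − 1] = 0.2917.
y₁ = 0.2917 × 2.941 = 0.8579 ft.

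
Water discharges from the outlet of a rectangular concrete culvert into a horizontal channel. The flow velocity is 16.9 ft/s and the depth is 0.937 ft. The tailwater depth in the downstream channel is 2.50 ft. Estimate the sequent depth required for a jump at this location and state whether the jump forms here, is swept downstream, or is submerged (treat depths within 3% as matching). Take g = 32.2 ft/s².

y₂ = 3.64 ft; the jump is swept downstream

Fr₁ = V₁/√(g·y₁) = 16.9/√(32.2×0.937) = 3.08.
Conjugate-depth relation: y₂/y₁ = ½[√(1 + 8Fr₁²) − 1] = ½[√76.73 − 1] = 3.88.
y₂ = 3.88 × 0.937 = 3.64 ft.
Tailwater y_tw = 2.50 ft: y_tw < y₂, so the jump is swept downstream.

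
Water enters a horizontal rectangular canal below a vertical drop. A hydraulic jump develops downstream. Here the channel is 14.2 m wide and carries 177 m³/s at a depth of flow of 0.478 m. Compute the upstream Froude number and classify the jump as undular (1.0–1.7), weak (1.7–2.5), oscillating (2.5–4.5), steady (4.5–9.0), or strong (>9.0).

Fr₁ = 12.0; strong jump

q = Q/b = 177/14.2 = 12.5 m²/s; V₁ = q/y₁ = 26.1 m/s. Fr₁ = V₁/√(g·y₁) = 12.0.
Fr₁ = 12.0 lies in the strong range.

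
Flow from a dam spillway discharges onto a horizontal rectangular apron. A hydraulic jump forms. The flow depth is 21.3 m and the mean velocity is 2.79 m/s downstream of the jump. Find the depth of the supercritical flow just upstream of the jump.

y₁ = 1.48 m

Fr₂ = V₂/√(g·y₂) = 2.79/√(9.81×21.3) = 0.193.
From the momentum equation (using Fr₂), y₁/y₂ = ½[√(1 + 8Fr₂²) − 1] = ½[√1.298 − 1] = 0.0697.
y₁ = 0.0697 × 21.3 = 1.48 m.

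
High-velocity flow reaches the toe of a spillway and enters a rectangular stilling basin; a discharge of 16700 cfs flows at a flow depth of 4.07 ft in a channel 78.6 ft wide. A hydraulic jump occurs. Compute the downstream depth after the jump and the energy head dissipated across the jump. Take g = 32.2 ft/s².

y₂ = 24.3 ft; ΔE = 20.9 ft

q = Q/b = 16700/78.6 = 212 ft²/s; V₁ = q/y₁ = 52.2 ft/s. Fr₁ = V₁/√(g·y₁) = 4.56.
Sequent-depth ratio: y₂/y₁ = ½[√(1 + 8Fr₁²) − 1] = ½[√167.4 − 1] = 5.97.
y₂ = 5.97 × 4.07 = 24.3 ft.
Head loss: ΔE = (y₂ − y₁)³/(4y₁y₂) = (24.3 − 4.07)³/(4×4.07×24.3) = 8268/395 = 20.9 ft.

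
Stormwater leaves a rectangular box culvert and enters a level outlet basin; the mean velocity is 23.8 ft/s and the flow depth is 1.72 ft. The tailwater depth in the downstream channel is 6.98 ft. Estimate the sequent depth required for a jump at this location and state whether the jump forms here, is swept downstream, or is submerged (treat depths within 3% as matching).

y₂ = 6.97 ft; the jump forms here

Fr₁ = V₁/√(g·y₁) = 23.8/√(32.2×1.72) = 3.20.
From the momentum equation for a rectangular channel, y₂/y₁ = ½[√(1 + 8Fr₁²) − 1] = ½[√82.82 − 1] = 4.05.
y₂ = 4.05 × 1.72 = 6.97 ft.
Tailwater y_tw = 6.98 ft: y_tw ≈ y₂, so the jump forms here.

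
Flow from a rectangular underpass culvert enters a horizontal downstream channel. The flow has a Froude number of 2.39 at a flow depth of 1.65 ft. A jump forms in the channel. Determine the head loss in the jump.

ΔE = 0.996 ft

Fr₁ = 2.39 (given).
From the momentum equation for a rectangular channel, y₂/y₁ = ½[√(1 + 8Fr₁²) − 1] = ½[√46.70 − 1] = 2.92.
y₂ = 2.92 × 1.65 = 4.81 ft.
Head loss: ΔE = (y₂ − y₁)³/(4y₁y₂) = (4.81 − 1.65)³/(4×1.65×4.81) = 31.6/31.8 = 0.996 ft.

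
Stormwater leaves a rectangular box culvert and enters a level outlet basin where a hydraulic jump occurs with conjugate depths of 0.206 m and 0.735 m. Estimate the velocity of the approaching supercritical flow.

V₁ = 4.06 m/s

For a rectangular channel the momentum equation gives q² = ½·g·y₁·y₂·(y₁ + y₂) = ½×9.81×0.206×0.735×0.941 = 0.699.
q = √0.699 = 0.836 m²/s.
V₁ = q/y₁ = 0.836/0.206 = 4.06 m/s.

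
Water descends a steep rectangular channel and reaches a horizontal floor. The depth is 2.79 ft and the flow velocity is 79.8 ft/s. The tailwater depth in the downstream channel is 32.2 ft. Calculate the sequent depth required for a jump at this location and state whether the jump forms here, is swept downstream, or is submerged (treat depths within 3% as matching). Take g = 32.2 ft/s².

Fr₁ = V₁/√(g·y₁) = 79.8/√(32.2×2.79) = 8.42.
By Bélanger, y₂/y₁ = ½[√(1 + 8Fr₁²) − 1] = ½[√568.1 − 1] = 11.4.
y₂ = 11.4 × 2.79 = 31.9 ft.
Tailwater y_tw = 32.2 ft: y_tw ≈ y₂, so the jump forms here.

y₂ = 31.9 ft; the jump forms here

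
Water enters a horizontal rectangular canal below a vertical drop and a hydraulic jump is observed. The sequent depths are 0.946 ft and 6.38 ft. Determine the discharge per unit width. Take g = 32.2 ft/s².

q = 26.7 ft²/s

For a rectangular channel the momentum equation gives q² = ½·g·y₁·y₂·(y₁ + y₂) = ½×32.2×0.946×6.38×7.33 = 712.
q = √712 = 26.7 ft²/s.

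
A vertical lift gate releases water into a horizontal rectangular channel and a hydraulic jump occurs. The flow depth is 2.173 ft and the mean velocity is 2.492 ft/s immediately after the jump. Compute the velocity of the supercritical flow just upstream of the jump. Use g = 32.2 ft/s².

V₁ = 16.20 ft/s

Fr₂ = V₂/√(g·y₂) = 2.492/√(32.2×2.173) = 0.2979.
The Bélanger relation is symmetric: y₁/y₂ = ½[√(1 + 8Fr₂²) − 1] = ½[√1.7100 − 1] = 0.1538.
y₁ = 0.1538 × 2.173 = 0.3343 ft.
V₁ = q/y₁ = 5.415/0.3343 = 16.20 ft/s.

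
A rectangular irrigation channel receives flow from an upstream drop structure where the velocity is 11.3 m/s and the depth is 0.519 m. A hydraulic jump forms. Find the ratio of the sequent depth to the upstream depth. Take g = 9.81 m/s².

Fr₁ = V₁/√(g·y₁) = 11.3/√(9.81×0.519) = 5.01.
Conjugate-depth relation: y₂/y₁ = ½[√(1 + 8Fr₁²) − 1] = ½[√201.6 − 1] = 6.60.

y₂/y₁ = 6.60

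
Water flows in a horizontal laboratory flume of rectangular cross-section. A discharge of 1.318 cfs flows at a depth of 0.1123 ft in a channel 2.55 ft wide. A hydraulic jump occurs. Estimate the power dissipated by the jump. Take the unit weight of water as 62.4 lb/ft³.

P = 0.01067 hp

q = Q/b = 1.318/2.55 = 0.5169 ft²/s; V₁ = q/y₁ = 4.603 ft/s. Fr₁ = V₁/√(g·y₁) = 2.420.
Sequent-depth ratio: y₂/y₁ = ½[√(1 + 8Fr₁²) − 1] = ½[√47.865 − 1] = 2.959.
y₂ = 2.959 × 0.1123 = 0.3323 ft.
Head loss: ΔE = (y₂ − y₁)³/(4y₁y₂) = (0.3323 − 0.1123)³/(4×0.1123×0.3323) = 0.01065/0.1493 = 0.07135 ft.
P = γ·Q·ΔE/550 = 62.4 × 1.318 × 0.07135 / 550 = 0.01067 hp.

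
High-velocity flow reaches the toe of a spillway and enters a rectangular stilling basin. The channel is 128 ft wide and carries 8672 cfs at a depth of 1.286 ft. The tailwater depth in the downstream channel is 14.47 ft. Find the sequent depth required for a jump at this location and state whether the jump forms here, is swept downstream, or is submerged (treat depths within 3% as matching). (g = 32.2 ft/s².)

q = Q/b = 8672/128 = 67.75 ft²/s; V₁ = q/y₁ = 52.68 ft/s. Fr₁ = V₁/√(g·y₁) = 8.187.
Conjugate-depth relation: y₂/y₁ = ½[√(1 + 8Fr₁²) − 1] = ½[√537.20 − 1] = 11.09.
y₂ = 11.09 × 1.286 = 14.26 ft.
Tailwater y_tw = 14.47 ft: y_tw ≈ y₂, so the jump forms here.

y₂ = 14.26 ft; the jump forms here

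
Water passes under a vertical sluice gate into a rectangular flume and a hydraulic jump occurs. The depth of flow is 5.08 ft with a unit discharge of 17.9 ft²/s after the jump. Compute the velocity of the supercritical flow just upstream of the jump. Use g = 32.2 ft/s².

V₂ = q/y₂ = 17.9/5.08 = 3.52 ft/s; Fr₂ = V₂/√(g·y₂) = 0.276.
Applying the sequent-depth relation in reverse, y₁/y₂ = ½[√(1 + 8Fr₂²) − 1] = ½[√1.607 − 1] = 0.134.
y₁ = 0.134 × 5.08 = 0.680 ft.
V₁ = q/y₁ = 17.9/0.680 = 26.3 ft/s.

V₁ = 26.3 ft/s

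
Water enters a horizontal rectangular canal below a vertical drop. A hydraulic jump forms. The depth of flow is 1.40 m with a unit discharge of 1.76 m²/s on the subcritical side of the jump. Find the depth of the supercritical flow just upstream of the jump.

V₂ = q/y₂ = 1.76/1.40 = 1.26 m/s; Fr₂ = V₂/√(g·y₂) = 0.339.
Since the conjugate-depth ratio holds either way, y₁/y₂ = ½[√(1 + 8Fr₂²) − 1] = ½[√1.921 − 1] = 0.193.
y₁ = 0.193 × 1.40 = 0.270 m.

y₁ = 0.270 m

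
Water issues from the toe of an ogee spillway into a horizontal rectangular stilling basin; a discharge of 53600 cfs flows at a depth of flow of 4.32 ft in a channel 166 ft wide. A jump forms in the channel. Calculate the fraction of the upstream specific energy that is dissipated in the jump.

ΔE/E₁ = 0.585 (58.5%)

q = Q/b = 53600/166 = 323 ft²/s; V₁ = q/y₁ = 74.7 ft/s. Fr₁ = V₁/√(g·y₁) = 6.34.
Bélanger equation: y₂/y₁ = ½[√(1 + 8Fr₁²) − 1] = ½[√322.3 − 1] = 8.48.
y₂ = 8.48 × 4.32 = 36.6 ft.
E₁ = y₁ + V₁²/2g = 91.1 ft. ΔE = (y₂ − y₁)³/(4y₁y₂) = 53.2 ft. ΔE/E₁ = 53.2/91.1 = 0.585.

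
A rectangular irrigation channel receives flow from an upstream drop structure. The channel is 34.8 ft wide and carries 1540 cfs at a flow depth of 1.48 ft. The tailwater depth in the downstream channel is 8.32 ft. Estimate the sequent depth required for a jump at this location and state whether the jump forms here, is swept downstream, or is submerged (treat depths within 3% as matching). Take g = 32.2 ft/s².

y₂ = 8.36 ft; the jump forms here

q = Q/b = 1540/34.8 = 44.3 ft²/s; V₁ = q/y₁ = 29.9 ft/s. Fr₁ = V₁/√(g·y₁) = 4.33.
Conjugate-depth relation: y₂/y₁ = ½[√(1 + 8Fr₁²) − 1] = ½[√151.1 − 1] = 5.65.
y₂ = 5.65 × 1.48 = 8.36 ft.
Tailwater y_tw = 8.32 ft: y_tw ≈ y₂, so the jump forms here.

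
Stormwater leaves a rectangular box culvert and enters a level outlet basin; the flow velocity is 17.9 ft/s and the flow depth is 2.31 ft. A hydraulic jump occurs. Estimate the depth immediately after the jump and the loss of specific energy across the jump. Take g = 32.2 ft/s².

y₂ = 5.72 ft; ΔE = 0.752 ft

Fr₁ = V₁/√(g·y₁) = 17.9/√(32.2×2.31) = 2.08.
Conjugate-depth relation: y₂/y₁ = ½[√(1 + 8Fr₁²) − 1] = ½[√35.46 − 1] = 2.48.
y₂ = 2.48 × 2.31 = 5.72 ft.
Head loss: ΔE = (y₂ − y₁)³/(4y₁y₂) = (5.72 − 2.31)³/(4×2.31×5.72) = 39.8/52.9 = 0.752 ft.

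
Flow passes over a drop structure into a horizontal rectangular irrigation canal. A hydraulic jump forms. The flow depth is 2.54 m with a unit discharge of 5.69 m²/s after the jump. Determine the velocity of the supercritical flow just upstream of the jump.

V₂ = q/y₂ = 5.69/2.54 = 2.24 m/s; Fr₂ = V₂/√(g·y₂) = 0.449.
Since the conjugate-depth ratio holds either way, y₁/y₂ = ½[√(1 + 8Fr₂²) − 1] = ½[√2.611 − 1] = 0.308.
y₁ = 0.308 × 2.54 = 0.782 m.
V₁ = q/y₁ = 5.69/0.782 = 7.27 m/s.

V₁ = 7.27 m/s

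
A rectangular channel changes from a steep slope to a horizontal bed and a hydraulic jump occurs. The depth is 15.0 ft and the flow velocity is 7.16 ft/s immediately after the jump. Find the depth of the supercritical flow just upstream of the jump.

y₁ = 2.70 ft

Fr₂ = V₂/√(g·y₂) = 7.16/√(32.2×15.0) = 0.326.
Since the conjugate-depth ratio holds either way, y₁/y₂ = ½[√(1 + 8Fr₂²) − 1] = ½[√1.849 − 1] = 0.180.
y₁ = 0.180 × 15.0 = 2.70 ft.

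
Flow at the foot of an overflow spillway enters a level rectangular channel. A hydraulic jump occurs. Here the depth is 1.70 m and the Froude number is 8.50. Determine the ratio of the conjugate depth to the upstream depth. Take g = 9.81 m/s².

y₂/y₁ = 11.5

Fr₁ = 8.50 (given).
Conjugate-depth relation: y₂/y₁ = ½[√(1 + 8Fr₁²) − 1] = ½[√579.0 − 1] = 11.5.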